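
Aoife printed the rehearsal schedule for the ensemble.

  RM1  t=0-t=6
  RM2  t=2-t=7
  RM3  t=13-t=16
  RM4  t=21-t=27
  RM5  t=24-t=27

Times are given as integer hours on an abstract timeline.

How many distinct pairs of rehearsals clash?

Sorted by start: RM1, RM2, RM3, RM4, RM5.
RM2 starts before RM1 ends → RM1 and RM2 overlap.
RM3 starts after RM1 ends, so nothing later overlaps RM1 either.
RM3 starts after RM2 ends, so nothing later overlaps RM2 either.
RM4 starts after RM3 ends, so nothing later overlaps RM3 either.
RM5 starts before RM4 ends → RM4 and RM5 overlap.
Overlapping pairs: RM1 & RM2, RM4 & RM5 — 2 in total.

2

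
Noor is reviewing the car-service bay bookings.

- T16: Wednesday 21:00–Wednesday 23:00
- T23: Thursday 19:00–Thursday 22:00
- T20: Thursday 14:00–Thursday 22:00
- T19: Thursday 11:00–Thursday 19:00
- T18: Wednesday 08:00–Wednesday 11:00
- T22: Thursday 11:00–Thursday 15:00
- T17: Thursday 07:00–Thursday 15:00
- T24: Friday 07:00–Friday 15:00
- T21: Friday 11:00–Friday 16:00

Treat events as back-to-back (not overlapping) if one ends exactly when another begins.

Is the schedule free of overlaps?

No

Sorted by start: T18, T16, T17, T19, T22, T20, T23, T24, T21.
T16 starts after T18 ends, so nothing later overlaps T18 either.
T17 starts after T16 ends, so nothing later overlaps T16 either.
T19 starts before T17 ends → T17 and T19 overlap.
That's a conflict, so the schedule is not conflict-free.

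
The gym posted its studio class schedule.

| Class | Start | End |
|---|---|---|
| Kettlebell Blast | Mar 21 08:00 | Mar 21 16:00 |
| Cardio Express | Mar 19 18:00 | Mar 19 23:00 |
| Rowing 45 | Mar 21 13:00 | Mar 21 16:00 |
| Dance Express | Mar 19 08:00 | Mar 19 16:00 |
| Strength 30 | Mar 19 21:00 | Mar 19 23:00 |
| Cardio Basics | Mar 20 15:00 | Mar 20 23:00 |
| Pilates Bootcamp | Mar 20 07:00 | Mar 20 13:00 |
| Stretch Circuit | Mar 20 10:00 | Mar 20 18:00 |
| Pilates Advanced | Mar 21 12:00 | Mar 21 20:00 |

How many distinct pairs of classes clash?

6

Sorted by start: Dance Express, Cardio Express, Strength 30, Pilates Bootcamp, Stretch Circuit, Cardio Basics, Kettlebell Blast, Pilates Advanced, Rowing 45.
Cardio Express starts after Dance Express ends, so nothing later overlaps Dance Express either.
Strength 30 starts before Cardio Express ends → Cardio Express and Strength 30 overlap.
Pilates Bootcamp starts after Cardio Express ends, so nothing later overlaps Cardio Express either.
Pilates Bootcamp starts after Strength 30 ends, so nothing later overlaps Strength 30 either.
Stretch Circuit starts before Pilates Bootcamp ends → Pilates Bootcamp and Stretch Circuit overlap.
Cardio Basics starts after Pilates Bootcamp ends, so nothing later overlaps Pilates Bootcamp either.
Cardio Basics starts before Stretch Circuit ends → Stretch Circuit and Cardio Basics overlap.
Kettlebell Blast starts after Stretch Circuit ends, so nothing later overlaps Stretch Circuit either.
Kettlebell Blast starts after Cardio Basics ends, so nothing later overlaps Cardio Basics either.
Pilates Advanced starts before Kettlebell Blast ends → Kettlebell Blast and Pilates Advanced overlap.
Rowing 45 starts before Kettlebell Blast ends → Kettlebell Blast and Rowing 45 overlap.
Rowing 45 starts before Pilates Advanced ends → Pilates Advanced and Rowing 45 overlap.
Overlapping pairs: Cardio Basics & Stretch Circuit, Cardio Express & Strength 30, Kettlebell Blast & Pilates Advanced, Kettlebell Blast & Rowing 45, Pilates Advanced & Rowing 45, Pilates Bootcamp & Stretch Circuit — 6 in total.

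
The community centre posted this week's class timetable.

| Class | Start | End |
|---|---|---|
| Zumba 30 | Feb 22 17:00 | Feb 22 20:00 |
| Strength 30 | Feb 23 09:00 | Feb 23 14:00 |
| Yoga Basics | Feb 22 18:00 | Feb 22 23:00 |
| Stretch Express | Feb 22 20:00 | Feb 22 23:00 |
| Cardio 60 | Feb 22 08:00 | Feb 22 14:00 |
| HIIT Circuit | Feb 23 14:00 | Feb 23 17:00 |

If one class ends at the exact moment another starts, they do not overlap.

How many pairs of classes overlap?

Sorted by start: Cardio 60, Zumba 30, Yoga Basics, Stretch Express, Strength 30, HIIT Circuit.
Zumba 30 starts after Cardio 60 ends, so Cardio 60 has no further overlaps.
Yoga Basics starts before Zumba 30 ends → Zumba 30 and Yoga Basics overlap.
Stretch Express starts exactly when Zumba 30 ends (back-to-back, no overlap), so Zumba 30 has no further overlaps.
Stretch Express starts before Yoga Basics ends → Yoga Basics and Stretch Express overlap.
Strength 30 starts after Yoga Basics ends, so Yoga Basics has no further overlaps.
Strength 30 starts after Stretch Express ends, so Stretch Express has no further overlaps.
HIIT Circuit starts exactly when Strength 30 ends (back-to-back, no overlap).
Overlapping pairs: Stretch Express & Yoga Basics, Yoga Basics & Zumba 30 — 2 in total.

2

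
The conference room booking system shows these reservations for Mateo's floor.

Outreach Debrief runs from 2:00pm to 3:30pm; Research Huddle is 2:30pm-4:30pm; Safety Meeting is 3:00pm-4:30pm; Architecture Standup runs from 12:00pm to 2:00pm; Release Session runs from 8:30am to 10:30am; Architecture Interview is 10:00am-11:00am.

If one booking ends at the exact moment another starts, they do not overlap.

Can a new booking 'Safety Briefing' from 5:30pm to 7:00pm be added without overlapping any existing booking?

Yes — the slot is free

Release Session: ends 10:30am at or before Safety Briefing starts 5:30pm → clear.
Architecture Interview: ends 11:00am at or before Safety Briefing starts 5:30pm → clear.
Architecture Standup: ends 2:00pm at or before Safety Briefing starts 5:30pm → clear.
Outreach Debrief: ends 3:30pm at or before Safety Briefing starts 5:30pm → clear.
Research Huddle: ends 4:30pm at or before Safety Briefing starts 5:30pm → clear.
Safety Meeting: ends 4:30pm at or before Safety Briefing starts 5:30pm → clear.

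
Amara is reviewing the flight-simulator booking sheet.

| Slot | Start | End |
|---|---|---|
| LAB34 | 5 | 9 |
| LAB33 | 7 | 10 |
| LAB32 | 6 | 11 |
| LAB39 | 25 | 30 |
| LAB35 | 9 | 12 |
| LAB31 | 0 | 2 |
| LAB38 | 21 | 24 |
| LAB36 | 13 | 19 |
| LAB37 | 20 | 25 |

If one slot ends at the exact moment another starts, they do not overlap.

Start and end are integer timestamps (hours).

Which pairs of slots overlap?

Sorted by start: LAB31, LAB34, LAB32, LAB33, LAB35, LAB36, LAB37, LAB38, LAB39.
LAB34 starts after LAB31 ends — done with LAB31.
LAB32 starts before LAB34 ends → LAB34 and LAB32 overlap.
LAB33 starts before LAB34 ends → LAB34 and LAB33 overlap.
LAB35 starts exactly when LAB34 ends (back-to-back, no overlap) — done with LAB34.
LAB33 starts before LAB32 ends → LAB32 and LAB33 overlap.
LAB35 starts before LAB32 ends → LAB32 and LAB35 overlap.
LAB36 starts after LAB32 ends — done with LAB32.
LAB35 starts before LAB33 ends → LAB33 and LAB35 overlap.
LAB36 starts after LAB33 ends — done with LAB33.
LAB36 starts after LAB35 ends — done with LAB35.
LAB37 starts after LAB36 ends — done with LAB36.
LAB38 starts before LAB37 ends → LAB37 and LAB38 overlap.
LAB39 starts exactly when LAB37 ends (back-to-back, no overlap).
LAB39 starts after LAB38 ends.

LAB32 & LAB33, LAB32 & LAB34, LAB32 & LAB35, LAB33 & LAB34, LAB33 & LAB35, LAB37 & LAB38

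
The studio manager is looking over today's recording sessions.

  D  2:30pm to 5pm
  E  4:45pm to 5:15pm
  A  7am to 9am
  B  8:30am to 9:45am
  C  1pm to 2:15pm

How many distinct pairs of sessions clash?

Sorted by start: A, B, C, D, E.
B starts before A ends → A and B overlap.
C starts after A ends, so A has no further overlaps.
C starts after B ends, so B has no further overlaps.
D starts after C ends, so C has no further overlaps.
E starts before D ends → D and E overlap.
Overlapping pairs: A & B, D & E — 2 in total.

2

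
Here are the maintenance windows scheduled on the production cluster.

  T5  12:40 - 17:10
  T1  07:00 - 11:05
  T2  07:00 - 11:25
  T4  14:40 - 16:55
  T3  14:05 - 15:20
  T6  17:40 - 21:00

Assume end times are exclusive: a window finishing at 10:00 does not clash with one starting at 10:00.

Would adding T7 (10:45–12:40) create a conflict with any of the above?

T1: starts 07:00 before T7 ends 12:40, and ends 11:05 after T7 starts 10:45 → overlap.
T2: starts 07:00 before T7 ends 12:40, and ends 11:25 after T7 starts 10:45 → overlap.
T5: starts 12:40 at or after T7 ends 12:40 → clear.
T3: starts 14:05 at or after T7 ends 12:40 → clear.
T4: starts 14:40 at or after T7 ends 12:40 → clear.
T6: starts 17:40 at or after T7 ends 12:40 → clear.
T7 overlaps T1, T2.

Yes — it overlaps T1, T2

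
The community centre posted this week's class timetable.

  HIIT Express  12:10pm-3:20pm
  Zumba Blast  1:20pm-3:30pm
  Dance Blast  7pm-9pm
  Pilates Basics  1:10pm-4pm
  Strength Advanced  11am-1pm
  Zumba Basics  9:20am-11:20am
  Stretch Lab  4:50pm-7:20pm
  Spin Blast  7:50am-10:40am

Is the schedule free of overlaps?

Sorted by start: Spin Blast, Zumba Basics, Strength Advanced, HIIT Express, Pilates Basics, Zumba Blast, Stretch Lab, Dance Blast.
Zumba Basics starts before Spin Blast ends → Spin Blast and Zumba Basics overlap.
That's a conflict, so the schedule is not conflict-free.

No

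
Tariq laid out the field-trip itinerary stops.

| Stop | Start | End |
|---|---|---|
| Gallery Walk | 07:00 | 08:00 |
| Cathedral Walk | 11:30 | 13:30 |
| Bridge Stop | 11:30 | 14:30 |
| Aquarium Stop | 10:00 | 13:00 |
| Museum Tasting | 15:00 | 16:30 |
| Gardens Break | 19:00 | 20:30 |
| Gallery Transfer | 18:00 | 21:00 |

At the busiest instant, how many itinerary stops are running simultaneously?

3

Walk through starts and ends in time order (an end at T is processed before a start at T):
07:00 start Gallery Walk → 1
08:00 end Gallery Walk → 0
10:00 start Aquarium Stop → 1
11:30 start Bridge Stop → 2
11:30 start Cathedral Walk → 3
13:00 end Aquarium Stop → 2
13:30 end Cathedral Walk → 1
14:30 end Bridge Stop → 0
15:00 start Museum Tasting → 1
16:30 end Museum Tasting → 0
18:00 start Gallery Transfer → 1
19:00 start Gardens Break → 2
20:30 end Gardens Break → 1
21:00 end Gallery Transfer → 0
Peak is 3, at 11:30 (Aquarium Stop, Bridge Stop, Cathedral Walk).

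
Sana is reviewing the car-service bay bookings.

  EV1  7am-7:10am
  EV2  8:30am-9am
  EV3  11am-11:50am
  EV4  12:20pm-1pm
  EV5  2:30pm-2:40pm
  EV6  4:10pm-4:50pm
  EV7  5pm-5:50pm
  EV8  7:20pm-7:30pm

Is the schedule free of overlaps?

Yes

Sorted by start: EV1, EV2, EV3, EV4, EV5, EV6, EV7, EV8.
EV2 starts after EV1 ends, so nothing later overlaps EV1 either.
EV3 starts after EV2 ends, so nothing later overlaps EV2 either.
EV4 starts after EV3 ends, so nothing later overlaps EV3 either.
EV5 starts after EV4 ends, so nothing later overlaps EV4 either.
EV6 starts after EV5 ends, so nothing later overlaps EV5 either.
EV7 starts after EV6 ends, so nothing later overlaps EV6 either.
EV8 starts after EV7 ends.
Every pair is clear; the schedule has no overlaps.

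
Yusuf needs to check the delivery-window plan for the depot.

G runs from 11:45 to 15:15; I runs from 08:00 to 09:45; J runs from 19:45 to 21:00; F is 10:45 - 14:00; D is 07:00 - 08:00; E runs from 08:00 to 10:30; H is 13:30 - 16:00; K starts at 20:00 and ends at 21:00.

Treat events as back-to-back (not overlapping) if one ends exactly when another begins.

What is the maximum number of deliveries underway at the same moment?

Sweep the timeline, counting +1 at each start and −1 at each end (ends before starts at a tie):
07:00 start D → 1
08:00 end D → 0
08:00 start E → 1
08:00 start I → 2
09:45 end I → 1
10:30 end E → 0
10:45 start F → 1
11:45 start G → 2
13:30 start H → 3
14:00 end F → 2
15:15 end G → 1
16:00 end H → 0
19:45 start J → 1
20:00 start K → 2
21:00 end J → 1
21:00 end K → 0
Peak is 3, at 13:30 (F, G, H).

3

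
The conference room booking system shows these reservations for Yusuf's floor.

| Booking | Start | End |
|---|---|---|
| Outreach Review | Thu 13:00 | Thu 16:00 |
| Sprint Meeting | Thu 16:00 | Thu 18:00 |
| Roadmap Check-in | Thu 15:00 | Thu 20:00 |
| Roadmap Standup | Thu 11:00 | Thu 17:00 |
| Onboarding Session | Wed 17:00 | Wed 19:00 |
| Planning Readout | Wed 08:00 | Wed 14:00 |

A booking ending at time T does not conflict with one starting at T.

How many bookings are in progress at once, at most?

Sweep the timeline, counting +1 at each start and −1 at each end (ends before starts at a tie):
Wed 08:00 start Planning Readout → 1
Wed 14:00 end Planning Readout → 0
Wed 17:00 start Onboarding Session → 1
Wed 19:00 end Onboarding Session → 0
Thu 11:00 start Roadmap Standup → 1
Thu 13:00 start Outreach Review → 2
Thu 15:00 start Roadmap Check-in → 3
Thu 16:00 end Outreach Review → 2
Thu 16:00 start Sprint Meeting → 3
Thu 17:00 end Roadmap Standup → 2
Thu 18:00 end Sprint Meeting → 1
Thu 20:00 end Roadmap Check-in → 0
Peak is 3, at Thu 15:00 (Outreach Review, Roadmap Check-in, Roadmap Standup).

3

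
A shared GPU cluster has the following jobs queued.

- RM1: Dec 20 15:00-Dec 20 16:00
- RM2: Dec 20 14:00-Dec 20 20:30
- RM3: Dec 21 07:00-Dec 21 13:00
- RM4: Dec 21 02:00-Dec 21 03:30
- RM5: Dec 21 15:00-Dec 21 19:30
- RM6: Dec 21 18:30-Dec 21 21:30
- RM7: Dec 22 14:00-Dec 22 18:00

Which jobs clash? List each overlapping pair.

Sorted by start: RM2, RM1, RM4, RM3, RM5, RM6, RM7.
RM1 starts before RM2 ends → RM2 and RM1 overlap.
RM4 starts after RM2 ends, so nothing later overlaps RM2 either.
RM4 starts after RM1 ends, so nothing later overlaps RM1 either.
RM3 starts after RM4 ends, so nothing later overlaps RM4 either.
RM5 starts after RM3 ends, so nothing later overlaps RM3 either.
RM6 starts before RM5 ends → RM5 and RM6 overlap.
RM7 starts after RM5 ends.
RM7 starts after RM6 ends.

RM1 & RM2, RM5 & RM6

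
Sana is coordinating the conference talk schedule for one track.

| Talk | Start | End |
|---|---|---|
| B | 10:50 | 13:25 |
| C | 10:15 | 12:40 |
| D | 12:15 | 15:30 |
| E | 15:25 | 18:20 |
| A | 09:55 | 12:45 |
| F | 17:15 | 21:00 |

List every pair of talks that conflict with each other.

Sorted by start: A, C, B, D, E, F.
C starts before A ends → A and C overlap.
B starts before A ends → A and B overlap.
D starts before A ends → A and D overlap.
E starts after A ends; A is clear from here.
B starts before C ends → C and B overlap.
D starts before C ends → C and D overlap.
E starts after C ends; C is clear from here.
D starts before B ends → B and D overlap.
E starts after B ends; B is clear from here.
E starts before D ends → D and E overlap.
F starts after D ends.
F starts before E ends → E and F overlap.

A & B, A & C, A & D, B & C, B & D, C & D, D & E, E & F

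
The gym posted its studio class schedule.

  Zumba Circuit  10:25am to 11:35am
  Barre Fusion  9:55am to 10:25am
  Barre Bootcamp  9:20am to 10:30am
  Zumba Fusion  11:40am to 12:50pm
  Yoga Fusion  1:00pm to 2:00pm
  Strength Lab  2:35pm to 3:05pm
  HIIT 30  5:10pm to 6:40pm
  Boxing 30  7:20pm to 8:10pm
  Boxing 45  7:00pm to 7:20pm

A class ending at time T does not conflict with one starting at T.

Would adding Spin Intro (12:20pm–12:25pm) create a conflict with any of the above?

Barre Bootcamp: ends 10:30am at or before Spin Intro starts 12:20pm → clear.
Barre Fusion: ends 10:25am at or before Spin Intro starts 12:20pm → clear.
Zumba Circuit: ends 11:35am at or before Spin Intro starts 12:20pm → clear.
Zumba Fusion: starts 11:40am before Spin Intro ends 12:25pm, and ends 12:50pm after Spin Intro starts 12:20pm → overlap.
Yoga Fusion: starts 1:00pm at or after Spin Intro ends 12:25pm → clear.
Strength Lab: starts 2:35pm at or after Spin Intro ends 12:25pm → clear.
HIIT 30: starts 5:10pm at or after Spin Intro ends 12:25pm → clear.
Boxing 45: starts 7:00pm at or after Spin Intro ends 12:25pm → clear.
Boxing 30: starts 7:20pm at or after Spin Intro ends 12:25pm → clear.
Spin Intro overlaps Zumba Fusion.

Yes — it overlaps Zumba Fusion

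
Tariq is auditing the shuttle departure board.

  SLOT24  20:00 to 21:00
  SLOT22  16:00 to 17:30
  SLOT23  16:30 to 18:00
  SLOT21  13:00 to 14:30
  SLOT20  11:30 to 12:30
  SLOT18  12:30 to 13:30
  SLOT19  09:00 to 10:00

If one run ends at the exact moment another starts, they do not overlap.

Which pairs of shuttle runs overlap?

SLOT18 & SLOT21, SLOT22 & SLOT23

Sorted by start: SLOT19, SLOT20, SLOT18, SLOT21, SLOT22, SLOT23, SLOT24.
SLOT20 starts after SLOT19 ends — done with SLOT19.
SLOT18 starts exactly when SLOT20 ends (back-to-back, no overlap) — done with SLOT20.
SLOT21 starts before SLOT18 ends → SLOT18 and SLOT21 overlap.
SLOT22 starts after SLOT18 ends — done with SLOT18.
SLOT22 starts after SLOT21 ends — done with SLOT21.
SLOT23 starts before SLOT22 ends → SLOT22 and SLOT23 overlap.
SLOT24 starts after SLOT22 ends.
SLOT24 starts after SLOT23 ends.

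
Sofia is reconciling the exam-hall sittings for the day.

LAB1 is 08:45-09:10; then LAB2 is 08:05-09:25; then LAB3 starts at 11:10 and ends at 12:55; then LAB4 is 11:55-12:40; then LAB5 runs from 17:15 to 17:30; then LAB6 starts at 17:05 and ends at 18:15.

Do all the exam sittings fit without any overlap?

Sorted by start: LAB2, LAB1, LAB3, LAB4, LAB6, LAB5.
LAB1 starts before LAB2 ends → LAB2 and LAB1 overlap.
That's a conflict, so the schedule is not conflict-free.

No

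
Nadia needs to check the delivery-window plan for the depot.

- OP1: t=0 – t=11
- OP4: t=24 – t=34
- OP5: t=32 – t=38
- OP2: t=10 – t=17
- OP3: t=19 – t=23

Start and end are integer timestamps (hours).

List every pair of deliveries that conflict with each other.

Sorted by start: OP1, OP2, OP3, OP4, OP5.
OP2 starts before OP1 ends → OP1 and OP2 overlap.
OP3 starts after OP1 ends; OP1 is clear from here.
OP3 starts after OP2 ends; OP2 is clear from here.
OP4 starts after OP3 ends; OP3 is clear from here.
OP5 starts before OP4 ends → OP4 and OP5 overlap.

OP1 & OP2, OP4 & OP5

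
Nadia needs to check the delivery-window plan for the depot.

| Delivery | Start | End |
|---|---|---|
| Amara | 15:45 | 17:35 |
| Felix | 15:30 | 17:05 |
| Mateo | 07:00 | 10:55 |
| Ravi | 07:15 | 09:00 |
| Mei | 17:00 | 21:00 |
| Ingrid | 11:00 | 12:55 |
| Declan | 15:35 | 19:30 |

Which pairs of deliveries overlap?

Sorted by start: Mateo, Ravi, Ingrid, Felix, Declan, Amara, Mei.
Ravi starts before Mateo ends → Mateo and Ravi overlap.
Ingrid starts after Mateo ends, so nothing later overlaps Mateo either.
Ingrid starts after Ravi ends, so nothing later overlaps Ravi either.
Felix starts after Ingrid ends, so nothing later overlaps Ingrid either.
Declan starts before Felix ends → Felix and Declan overlap.
Amara starts before Felix ends → Felix and Amara overlap.
Mei starts before Felix ends → Felix and Mei overlap.
Amara starts before Declan ends → Declan and Amara overlap.
Mei starts before Declan ends → Declan and Mei overlap.
Mei starts before Amara ends → Amara and Mei overlap.

Amara & Declan, Amara & Felix, Amara & Mei, Declan & Felix, Declan & Mei, Felix & Mei, Mateo & Ravi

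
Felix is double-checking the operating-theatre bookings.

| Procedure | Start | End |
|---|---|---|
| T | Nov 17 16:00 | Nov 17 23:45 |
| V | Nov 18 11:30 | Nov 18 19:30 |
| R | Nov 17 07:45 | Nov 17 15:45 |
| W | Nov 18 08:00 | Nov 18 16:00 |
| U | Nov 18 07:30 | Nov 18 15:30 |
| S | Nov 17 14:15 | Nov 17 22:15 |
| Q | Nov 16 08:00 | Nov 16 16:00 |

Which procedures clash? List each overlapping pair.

R & S, S & T, U & V, U & W, V & W

Check each pair: they overlap iff neither finishes before the other starts.
Sorted by start: Q, R, S, T, U, W, V.
R starts after Q ends, so nothing later overlaps Q either.
S starts before R ends → R and S overlap.
T starts after R ends, so nothing later overlaps R either.
T starts before S ends → S and T overlap.
U starts after S ends, so nothing later overlaps S either.
U starts after T ends, so nothing later overlaps T either.
W starts before U ends → U and W overlap.
V starts before U ends → U and V overlap.
V starts before W ends → W and V overlap.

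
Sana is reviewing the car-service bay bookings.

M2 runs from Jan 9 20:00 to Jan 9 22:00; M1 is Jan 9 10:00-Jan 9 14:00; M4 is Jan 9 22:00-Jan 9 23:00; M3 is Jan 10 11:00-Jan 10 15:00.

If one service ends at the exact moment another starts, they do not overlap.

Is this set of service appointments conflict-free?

Yes

Sorted by start: M1, M2, M4, M3.
M2 starts after M1 ends — done with M1.
M4 starts exactly when M2 ends (back-to-back, no overlap) — done with M2.
M3 starts after M4 ends.
Every pair is clear; the schedule has no overlaps.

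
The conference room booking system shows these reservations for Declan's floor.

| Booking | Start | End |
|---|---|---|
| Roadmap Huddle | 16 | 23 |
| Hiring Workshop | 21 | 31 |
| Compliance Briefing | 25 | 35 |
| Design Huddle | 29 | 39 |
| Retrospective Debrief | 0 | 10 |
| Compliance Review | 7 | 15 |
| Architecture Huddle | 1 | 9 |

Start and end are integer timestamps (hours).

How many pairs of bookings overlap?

7

Two intervals overlap when each starts before the other ends.
Sorted by start: Retrospective Debrief, Architecture Huddle, Compliance Review, Roadmap Huddle, Hiring Workshop, Compliance Briefing, Design Huddle.
Architecture Huddle starts before Retrospective Debrief ends → Retrospective Debrief and Architecture Huddle overlap.
Compliance Review starts before Retrospective Debrief ends → Retrospective Debrief and Compliance Review overlap.
Roadmap Huddle starts after Retrospective Debrief ends, so nothing later overlaps Retrospective Debrief either.
Compliance Review starts before Architecture Huddle ends → Architecture Huddle and Compliance Review overlap.
Roadmap Huddle starts after Architecture Huddle ends, so nothing later overlaps Architecture Huddle either.
Roadmap Huddle starts after Compliance Review ends, so nothing later overlaps Compliance Review either.
Hiring Workshop starts before Roadmap Huddle ends → Roadmap Huddle and Hiring Workshop overlap.
Compliance Briefing starts after Roadmap Huddle ends, so nothing later overlaps Roadmap Huddle either.
Compliance Briefing starts before Hiring Workshop ends → Hiring Workshop and Compliance Briefing overlap.
Design Huddle starts before Hiring Workshop ends → Hiring Workshop and Design Huddle overlap.
Design Huddle starts before Compliance Briefing ends → Compliance Briefing and Design Huddle overlap.
Overlapping pairs: Architecture Huddle & Compliance Review, Architecture Huddle & Retrospective Debrief, Compliance Briefing & Design Huddle, Compliance Briefing & Hiring Workshop, Compliance Review & Retrospective Debrief, Design Huddle & Hiring Workshop, Hiring Workshop & Roadmap Huddle — 7 in total.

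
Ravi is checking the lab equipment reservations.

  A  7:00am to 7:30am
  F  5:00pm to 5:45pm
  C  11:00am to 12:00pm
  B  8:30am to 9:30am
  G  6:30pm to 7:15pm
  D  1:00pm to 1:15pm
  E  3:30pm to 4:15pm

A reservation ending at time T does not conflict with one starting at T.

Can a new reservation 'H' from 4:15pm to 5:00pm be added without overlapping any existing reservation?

Yes — the slot is free

A: ends 7:30am at or before H starts 4:15pm → clear.
B: ends 9:30am at or before H starts 4:15pm → clear.
C: ends 12:00pm at or before H starts 4:15pm → clear.
D: ends 1:15pm at or before H starts 4:15pm → clear.
E: ends 4:15pm at or before H starts 4:15pm → clear.
F: starts 5:00pm at or after H ends 5:00pm → clear.
G: starts 6:30pm at or after H ends 5:00pm → clear.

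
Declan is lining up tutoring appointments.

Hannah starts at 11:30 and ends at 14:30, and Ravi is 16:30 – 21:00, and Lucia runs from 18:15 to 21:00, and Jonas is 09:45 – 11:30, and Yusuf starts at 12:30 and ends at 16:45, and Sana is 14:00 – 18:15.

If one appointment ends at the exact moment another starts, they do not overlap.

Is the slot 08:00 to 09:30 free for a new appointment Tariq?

Yes — the slot is free

Jonas: starts 09:45 at or after Tariq ends 09:30 → clear.
Hannah: starts 11:30 at or after Tariq ends 09:30 → clear.
Yusuf: starts 12:30 at or after Tariq ends 09:30 → clear.
Sana: starts 14:00 at or after Tariq ends 09:30 → clear.
Ravi: starts 16:30 at or after Tariq ends 09:30 → clear.
Lucia: starts 18:15 at or after Tariq ends 09:30 → clear.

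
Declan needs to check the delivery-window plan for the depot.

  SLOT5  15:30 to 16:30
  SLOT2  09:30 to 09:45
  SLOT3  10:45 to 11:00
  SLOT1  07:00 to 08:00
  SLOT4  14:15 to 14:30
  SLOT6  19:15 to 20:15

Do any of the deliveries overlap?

No

Check each pair: they overlap iff neither finishes before the other starts.
Sorted by start: SLOT1, SLOT2, SLOT3, SLOT4, SLOT5, SLOT6.
SLOT2 starts after SLOT1 ends, so nothing later overlaps SLOT1 either.
SLOT3 starts after SLOT2 ends, so nothing later overlaps SLOT2 either.
SLOT4 starts after SLOT3 ends, so nothing later overlaps SLOT3 either.
SLOT5 starts after SLOT4 ends, so nothing later overlaps SLOT4 either.
SLOT6 starts after SLOT5 ends.
Every pair is clear; the schedule has no overlaps.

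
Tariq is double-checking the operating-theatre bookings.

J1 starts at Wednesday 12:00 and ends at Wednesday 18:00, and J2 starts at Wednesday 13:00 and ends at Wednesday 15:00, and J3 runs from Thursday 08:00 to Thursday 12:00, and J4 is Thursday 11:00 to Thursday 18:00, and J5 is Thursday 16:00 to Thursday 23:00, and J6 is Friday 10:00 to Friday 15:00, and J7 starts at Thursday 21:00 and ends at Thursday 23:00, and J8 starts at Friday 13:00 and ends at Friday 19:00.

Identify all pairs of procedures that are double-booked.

Two intervals overlap when each starts before the other ends.
Sorted by start: J1, J2, J3, J4, J5, J7, J6, J8.
J2 starts before J1 ends → J1 and J2 overlap.
J3 starts after J1 ends, so J1 has no further overlaps.
J3 starts after J2 ends, so J2 has no further overlaps.
J4 starts before J3 ends → J3 and J4 overlap.
J5 starts after J3 ends, so J3 has no further overlaps.
J5 starts before J4 ends → J4 and J5 overlap.
J7 starts after J4 ends, so J4 has no further overlaps.
J7 starts before J5 ends → J5 and J7 overlap.
J6 starts after J5 ends, so J5 has no further overlaps.
J6 starts after J7 ends, so J7 has no further overlaps.
J8 starts before J6 ends → J6 and J8 overlap.

J1 & J2, J3 & J4, J4 & J5, J5 & J7, J6 & J8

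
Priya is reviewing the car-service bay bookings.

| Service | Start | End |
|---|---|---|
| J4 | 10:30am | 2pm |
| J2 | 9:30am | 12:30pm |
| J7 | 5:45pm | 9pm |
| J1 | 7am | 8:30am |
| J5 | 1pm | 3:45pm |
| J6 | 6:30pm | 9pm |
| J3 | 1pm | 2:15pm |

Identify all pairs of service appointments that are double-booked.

J2 & J4, J3 & J4, J3 & J5, J4 & J5, J6 & J7

Sorted by start: J1, J2, J4, J3, J5, J7, J6.
J2 starts after J1 ends — done with J1.
J4 starts before J2 ends → J2 and J4 overlap.
J3 starts after J2 ends — done with J2.
J3 starts before J4 ends → J4 and J3 overlap.
J5 starts before J4 ends → J4 and J5 overlap.
J7 starts after J4 ends — done with J4.
J5 starts before J3 ends → J3 and J5 overlap.
J7 starts after J3 ends — done with J3.
J7 starts after J5 ends — done with J5.
J6 starts before J7 ends → J7 and J6 overlap.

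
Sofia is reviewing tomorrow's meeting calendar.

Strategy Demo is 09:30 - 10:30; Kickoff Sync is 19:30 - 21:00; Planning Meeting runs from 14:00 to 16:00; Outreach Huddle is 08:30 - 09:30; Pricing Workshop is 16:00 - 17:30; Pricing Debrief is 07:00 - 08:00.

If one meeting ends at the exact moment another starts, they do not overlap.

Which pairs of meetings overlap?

Sorted by start: Pricing Debrief, Outreach Huddle, Strategy Demo, Planning Meeting, Pricing Workshop, Kickoff Sync.
Outreach Huddle starts after Pricing Debrief ends; Pricing Debrief is clear from here.
Strategy Demo starts exactly when Outreach Huddle ends (back-to-back, no overlap); Outreach Huddle is clear from here.
Planning Meeting starts after Strategy Demo ends; Strategy Demo is clear from here.
Pricing Workshop starts exactly when Planning Meeting ends (back-to-back, no overlap); Planning Meeting is clear from here.
Kickoff Sync starts after Pricing Workshop ends.

none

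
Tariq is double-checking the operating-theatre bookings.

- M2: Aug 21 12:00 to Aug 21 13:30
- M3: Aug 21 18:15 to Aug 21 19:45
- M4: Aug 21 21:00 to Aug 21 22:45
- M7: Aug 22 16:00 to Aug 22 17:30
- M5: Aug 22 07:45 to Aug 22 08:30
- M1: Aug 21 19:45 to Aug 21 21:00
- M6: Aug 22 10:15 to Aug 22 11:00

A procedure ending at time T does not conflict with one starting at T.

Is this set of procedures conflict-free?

Yes

Sorted by start: M2, M3, M1, M4, M5, M6, M7.
M3 starts after M2 ends, so M2 has no further overlaps.
M1 starts exactly when M3 ends (back-to-back, no overlap), so M3 has no further overlaps.
M4 starts exactly when M1 ends (back-to-back, no overlap), so M1 has no further overlaps.
M5 starts after M4 ends, so M4 has no further overlaps.
M6 starts after M5 ends, so M5 has no further overlaps.
M7 starts after M6 ends.
Every pair is clear; the schedule has no overlaps.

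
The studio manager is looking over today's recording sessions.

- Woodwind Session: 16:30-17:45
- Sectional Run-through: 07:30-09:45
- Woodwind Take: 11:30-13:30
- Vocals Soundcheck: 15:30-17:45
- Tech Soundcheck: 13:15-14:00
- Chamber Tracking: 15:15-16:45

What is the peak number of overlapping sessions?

3

Sweep the timeline, counting +1 at each start and −1 at each end (ends before starts at a tie):
07:30 start Sectional Run-through → 1
09:45 end Sectional Run-through → 0
11:30 start Woodwind Take → 1
13:15 start Tech Soundcheck → 2
13:30 end Woodwind Take → 1
14:00 end Tech Soundcheck → 0
15:15 start Chamber Tracking → 1
15:30 start Vocals Soundcheck → 2
16:30 start Woodwind Session → 3
16:45 end Chamber Tracking → 2
17:45 end Vocals Soundcheck → 1
17:45 end Woodwind Session → 0
Peak is 3, at 16:30 (Chamber Tracking, Vocals Soundcheck, Woodwind Session).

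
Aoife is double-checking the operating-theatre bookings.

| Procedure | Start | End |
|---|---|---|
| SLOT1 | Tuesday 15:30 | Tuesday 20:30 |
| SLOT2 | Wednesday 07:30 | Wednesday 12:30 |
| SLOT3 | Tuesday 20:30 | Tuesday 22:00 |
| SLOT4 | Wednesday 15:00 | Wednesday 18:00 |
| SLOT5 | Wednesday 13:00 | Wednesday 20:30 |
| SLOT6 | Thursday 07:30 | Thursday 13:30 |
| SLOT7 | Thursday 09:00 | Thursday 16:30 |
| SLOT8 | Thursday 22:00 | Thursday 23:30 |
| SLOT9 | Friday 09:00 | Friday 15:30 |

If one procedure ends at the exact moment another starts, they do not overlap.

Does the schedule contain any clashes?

Yes

Check each pair: they overlap iff neither finishes before the other starts.
Sorted by start: SLOT1, SLOT3, SLOT2, SLOT5, SLOT4, SLOT6, SLOT7, SLOT8, SLOT9.
SLOT3 starts exactly when SLOT1 ends (back-to-back, no overlap) — done with SLOT1.
SLOT2 starts after SLOT3 ends — done with SLOT3.
SLOT5 starts after SLOT2 ends — done with SLOT2.
SLOT4 starts before SLOT5 ends → SLOT5 and SLOT4 overlap.
That's a conflict, so the schedule is not conflict-free.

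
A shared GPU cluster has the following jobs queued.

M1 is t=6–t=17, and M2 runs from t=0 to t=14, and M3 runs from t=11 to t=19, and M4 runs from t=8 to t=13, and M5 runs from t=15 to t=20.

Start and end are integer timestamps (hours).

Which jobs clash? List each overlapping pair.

M1 & M2, M1 & M3, M1 & M4, M1 & M5, M2 & M3, M2 & M4, M3 & M4, M3 & M5

Two intervals overlap when each starts before the other ends.
Sorted by start: M2, M1, M4, M3, M5.
M1 starts before M2 ends → M2 and M1 overlap.
M4 starts before M2 ends → M2 and M4 overlap.
M3 starts before M2 ends → M2 and M3 overlap.
M5 starts after M2 ends.
M4 starts before M1 ends → M1 and M4 overlap.
M3 starts before M1 ends → M1 and M3 overlap.
M5 starts before M1 ends → M1 and M5 overlap.
M3 starts before M4 ends → M4 and M3 overlap.
M5 starts after M4 ends.
M5 starts before M3 ends → M3 and M5 overlap.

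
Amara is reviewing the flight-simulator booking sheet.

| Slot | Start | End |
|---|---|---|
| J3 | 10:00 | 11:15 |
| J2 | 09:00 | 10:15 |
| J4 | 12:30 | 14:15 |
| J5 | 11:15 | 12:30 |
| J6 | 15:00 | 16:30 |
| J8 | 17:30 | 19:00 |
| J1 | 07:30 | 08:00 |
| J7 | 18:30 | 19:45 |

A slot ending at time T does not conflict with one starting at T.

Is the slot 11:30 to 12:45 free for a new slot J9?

No — it overlaps J4, J5

J1: ends 08:00 at or before J9 starts 11:30 → clear.
J2: ends 10:15 at or before J9 starts 11:30 → clear.
J3: ends 11:15 at or before J9 starts 11:30 → clear.
J5: starts 11:15 before J9 ends 12:45, and ends 12:30 after J9 starts 11:30 → overlap.
J4: starts 12:30 before J9 ends 12:45, and ends 14:15 after J9 starts 11:30 → overlap.
J6: starts 15:00 at or after J9 ends 12:45 → clear.
J8: starts 17:30 at or after J9 ends 12:45 → clear.
J7: starts 18:30 at or after J9 ends 12:45 → clear.
J9 overlaps J4, J5.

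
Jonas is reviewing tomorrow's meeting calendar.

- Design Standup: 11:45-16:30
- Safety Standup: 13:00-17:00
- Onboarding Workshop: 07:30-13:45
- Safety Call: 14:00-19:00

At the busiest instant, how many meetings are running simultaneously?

Sweep the timeline, counting +1 at each start and −1 at each end (ends before starts at a tie):
07:30 start Onboarding Workshop → 1
11:45 start Design Standup → 2
13:00 start Safety Standup → 3
13:45 end Onboarding Workshop → 2
14:00 start Safety Call → 3
16:30 end Design Standup → 2
17:00 end Safety Standup → 1
19:00 end Safety Call → 0
Peak is 3, at 13:00 (Design Standup, Onboarding Workshop, Safety Standup).

3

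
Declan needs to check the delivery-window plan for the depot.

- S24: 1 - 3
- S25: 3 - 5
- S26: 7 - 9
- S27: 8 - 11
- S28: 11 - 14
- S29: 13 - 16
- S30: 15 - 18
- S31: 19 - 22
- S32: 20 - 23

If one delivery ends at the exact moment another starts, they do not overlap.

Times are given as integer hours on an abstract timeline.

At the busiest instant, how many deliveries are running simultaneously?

2

Sort all start/end points and keep a running count:
1 start S24 → 1
3 end S24 → 0
3 start S25 → 1
5 end S25 → 0
7 start S26 → 1
8 start S27 → 2
9 end S26 → 1
11 end S27 → 0
11 start S28 → 1
13 start S29 → 2
14 end S28 → 1
15 start S30 → 2
16 end S29 → 1
18 end S30 → 0
19 start S31 → 1
20 start S32 → 2
22 end S31 → 1
23 end S32 → 0
Peak is 2, at 8 (S26, S27).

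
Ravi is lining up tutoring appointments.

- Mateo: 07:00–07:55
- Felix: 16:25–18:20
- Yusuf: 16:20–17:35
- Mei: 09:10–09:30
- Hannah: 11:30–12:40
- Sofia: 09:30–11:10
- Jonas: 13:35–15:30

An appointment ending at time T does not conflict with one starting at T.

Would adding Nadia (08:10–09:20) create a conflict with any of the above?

Mateo: ends 07:55 at or before Nadia starts 08:10 → clear.
Mei: starts 09:10 before Nadia ends 09:20, and ends 09:30 after Nadia starts 08:10 → overlap.
Sofia: starts 09:30 at or after Nadia ends 09:20 → clear.
Hannah: starts 11:30 at or after Nadia ends 09:20 → clear.
Jonas: starts 13:35 at or after Nadia ends 09:20 → clear.
Yusuf: starts 16:20 at or after Nadia ends 09:20 → clear.
Felix: starts 16:25 at or after Nadia ends 09:20 → clear.
Nadia overlaps Mei.

Yes — it overlaps Mei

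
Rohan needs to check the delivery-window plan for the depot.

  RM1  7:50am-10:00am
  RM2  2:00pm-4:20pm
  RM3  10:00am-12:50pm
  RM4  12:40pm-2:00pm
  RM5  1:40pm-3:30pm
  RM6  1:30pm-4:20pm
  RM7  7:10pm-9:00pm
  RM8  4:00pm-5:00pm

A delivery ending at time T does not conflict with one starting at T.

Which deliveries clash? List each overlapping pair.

Sorted by start: RM1, RM3, RM4, RM6, RM5, RM2, RM8, RM7.
RM3 starts exactly when RM1 ends (back-to-back, no overlap) — done with RM1.
RM4 starts before RM3 ends → RM3 and RM4 overlap.
RM6 starts after RM3 ends — done with RM3.
RM6 starts before RM4 ends → RM4 and RM6 overlap.
RM5 starts before RM4 ends → RM4 and RM5 overlap.
RM2 starts exactly when RM4 ends (back-to-back, no overlap) — done with RM4.
RM5 starts before RM6 ends → RM6 and RM5 overlap.
RM2 starts before RM6 ends → RM6 and RM2 overlap.
RM8 starts before RM6 ends → RM6 and RM8 overlap.
RM7 starts after RM6 ends.
RM2 starts before RM5 ends → RM5 and RM2 overlap.
RM8 starts after RM5 ends — done with RM5.
RM8 starts before RM2 ends → RM2 and RM8 overlap.
RM7 starts after RM2 ends.
RM7 starts after RM8 ends.

RM2 & RM5, RM2 & RM6, RM2 & RM8, RM3 & RM4, RM4 & RM5, RM4 & RM6, RM5 & RM6, RM6 & RM8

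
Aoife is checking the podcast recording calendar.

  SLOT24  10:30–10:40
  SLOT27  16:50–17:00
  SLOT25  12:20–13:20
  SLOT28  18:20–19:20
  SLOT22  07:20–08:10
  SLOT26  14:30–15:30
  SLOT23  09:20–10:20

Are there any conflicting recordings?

Sorted by start: SLOT22, SLOT23, SLOT24, SLOT25, SLOT26, SLOT27, SLOT28.
SLOT23 starts after SLOT22 ends — done with SLOT22.
SLOT24 starts after SLOT23 ends — done with SLOT23.
SLOT25 starts after SLOT24 ends — done with SLOT24.
SLOT26 starts after SLOT25 ends — done with SLOT25.
SLOT27 starts after SLOT26 ends — done with SLOT26.
SLOT28 starts after SLOT27 ends.
Every pair is clear; the schedule has no overlaps.

No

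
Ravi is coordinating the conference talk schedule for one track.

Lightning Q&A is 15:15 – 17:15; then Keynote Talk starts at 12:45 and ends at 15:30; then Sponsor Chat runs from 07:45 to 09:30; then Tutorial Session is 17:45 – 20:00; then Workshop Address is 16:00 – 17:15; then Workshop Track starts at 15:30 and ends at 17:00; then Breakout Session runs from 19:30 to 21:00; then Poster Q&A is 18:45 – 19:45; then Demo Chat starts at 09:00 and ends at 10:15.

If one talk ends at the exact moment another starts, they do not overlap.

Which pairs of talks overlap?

Sorted by start: Sponsor Chat, Demo Chat, Keynote Talk, Lightning Q&A, Workshop Track, Workshop Address, Tutorial Session, Poster Q&A, Breakout Session.
Demo Chat starts before Sponsor Chat ends → Sponsor Chat and Demo Chat overlap.
Keynote Talk starts after Sponsor Chat ends; Sponsor Chat is clear from here.
Keynote Talk starts after Demo Chat ends; Demo Chat is clear from here.
Lightning Q&A starts before Keynote Talk ends → Keynote Talk and Lightning Q&A overlap.
Workshop Track starts exactly when Keynote Talk ends (back-to-back, no overlap); Keynote Talk is clear from here.
Workshop Track starts before Lightning Q&A ends → Lightning Q&A and Workshop Track overlap.
Workshop Address starts before Lightning Q&A ends → Lightning Q&A and Workshop Address overlap.
Tutorial Session starts after Lightning Q&A ends; Lightning Q&A is clear from here.
Workshop Address starts before Workshop Track ends → Workshop Track and Workshop Address overlap.
Tutorial Session starts after Workshop Track ends; Workshop Track is clear from here.
Tutorial Session starts after Workshop Address ends; Workshop Address is clear from here.
Poster Q&A starts before Tutorial Session ends → Tutorial Session and Poster Q&A overlap.
Breakout Session starts before Tutorial Session ends → Tutorial Session and Breakout Session overlap.
Breakout Session starts before Poster Q&A ends → Poster Q&A and Breakout Session overlap.

Breakout Session & Poster Q&A, Breakout Session & Tutorial Session, Demo Chat & Sponsor Chat, Keynote Talk & Lightning Q&A, Lightning Q&A & Workshop Address, Lightning Q&A & Workshop Track, Poster Q&A & Tutorial Session, Workshop Address & Workshop Track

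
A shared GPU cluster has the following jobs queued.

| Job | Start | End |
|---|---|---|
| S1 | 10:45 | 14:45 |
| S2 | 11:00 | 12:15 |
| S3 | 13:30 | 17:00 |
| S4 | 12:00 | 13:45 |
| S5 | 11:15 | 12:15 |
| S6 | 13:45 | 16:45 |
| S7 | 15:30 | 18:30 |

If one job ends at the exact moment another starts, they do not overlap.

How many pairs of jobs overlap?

12

Two intervals overlap when each starts before the other ends.
Sorted by start: S1, S2, S5, S4, S3, S6, S7.
S2 starts before S1 ends → S1 and S2 overlap.
S5 starts before S1 ends → S1 and S5 overlap.
S4 starts before S1 ends → S1 and S4 overlap.
S3 starts before S1 ends → S1 and S3 overlap.
S6 starts before S1 ends → S1 and S6 overlap.
S7 starts after S1 ends.
S5 starts before S2 ends → S2 and S5 overlap.
S4 starts before S2 ends → S2 and S4 overlap.
S3 starts after S2 ends, so S2 has no further overlaps.
S4 starts before S5 ends → S5 and S4 overlap.
S3 starts after S5 ends, so S5 has no further overlaps.
S3 starts before S4 ends → S4 and S3 overlap.
S6 starts exactly when S4 ends (back-to-back, no overlap), so S4 has no further overlaps.
S6 starts before S3 ends → S3 and S6 overlap.
S7 starts before S3 ends → S3 and S7 overlap.
S7 starts before S6 ends → S6 and S7 overlap.
Overlapping pairs: S1 & S2, S1 & S3, S1 & S4, S1 & S5, S1 & S6, S2 & S4, S2 & S5, S3 & S4, S3 & S6, S3 & S7, S4 & S5, S6 & S7 — 12 in total.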